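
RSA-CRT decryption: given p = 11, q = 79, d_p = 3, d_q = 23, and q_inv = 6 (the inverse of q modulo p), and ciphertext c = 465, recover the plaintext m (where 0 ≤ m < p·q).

291

m₁ = c^(d_p) mod p: c ≡ 3 (mod 11), and 3^3 mod 11 = 5.
m₂ = c^(d_q) mod q: c ≡ 70 (mod 79), and 70^23 mod 79 = 54.
h = q_inv·(m₁ − m₂) mod p = 6·(5 − 54) mod 11 = 3.
m = m₂ + h·q = 54 + 3·79 = 291.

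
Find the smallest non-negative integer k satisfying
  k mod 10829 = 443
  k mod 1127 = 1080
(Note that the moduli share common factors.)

gcd(10829, 1127) = 49 and 49 | (1080 − 443), so the pair is consistent; merging gives k ≡ 206194 (mod 249067), where 249067 = lcm(10829, 1127).
The solution is unique modulo lcm(10829, 1127) = 249067.

206194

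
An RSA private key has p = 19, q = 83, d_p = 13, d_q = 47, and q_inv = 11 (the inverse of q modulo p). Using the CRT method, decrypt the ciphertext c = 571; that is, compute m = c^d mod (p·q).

1312

m₁ = c^(d_p) mod p: c ≡ 1 (mod 19), and 1^13 mod 19 = 1.
m₂ = c^(d_q) mod q: c ≡ 73 (mod 83), and 73^47 mod 83 = 67.
h = q_inv·(m₁ − m₂) mod p = 11·(1 − 67) mod 19 = 15.
m = m₂ + h·q = 67 + 15·83 = 1312.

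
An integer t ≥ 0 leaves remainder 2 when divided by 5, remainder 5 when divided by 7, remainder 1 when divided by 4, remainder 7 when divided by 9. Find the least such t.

The moduli are pairwise coprime; N = 5·7·4·9 = 1260.
N/5 = 252; 252 ≡ 2 (mod 5); 2·3 ≡ 1, so inverse 3.
N/7 = 180; 180 ≡ 5 (mod 7); 5·3 ≡ 1, so inverse 3.
N/4 = 315; 315 ≡ 3 (mod 4); 3·3 ≡ 1, so inverse 3.
N/9 = 140; 140 ≡ 5 (mod 9); 5·2 ≡ 1, so inverse 2.
t ≡ 2·252·3 + 5·180·3 + 1·315·3 + 7·140·2 = 7117.
7117 mod 1260 = 817.

817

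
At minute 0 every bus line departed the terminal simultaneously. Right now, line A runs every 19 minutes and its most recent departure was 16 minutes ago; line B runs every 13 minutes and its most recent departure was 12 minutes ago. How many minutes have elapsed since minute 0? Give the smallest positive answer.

From t ≡ 16 (mod 19) write t = 16 + 19s. Substituting into t ≡ 12 (mod 13) gives 19s ≡ 9 (mod 13), and since 6⁻¹ ≡ 11 (mod 13), s ≡ 8. Hence t ≡ 16 + 19·8 = 168 (mod 247).

168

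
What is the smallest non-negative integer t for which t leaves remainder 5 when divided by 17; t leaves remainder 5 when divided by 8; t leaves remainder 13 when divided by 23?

2589

Combine the congruences pairwise.
From t ≡ 5 (mod 17) write t = 5 + 17s. Substituting into t ≡ 5 (mod 8) gives 17s ≡ 0 (mod 8), and since 1⁻¹ ≡ 1 (mod 8), s ≡ 0. Hence t ≡ 5 + 17·0 = 5 (mod 136).
From t ≡ 5 (mod 136) write t = 5 + 136s. Substituting into t ≡ 13 (mod 23) gives 136s ≡ 8 (mod 23), and since 21⁻¹ ≡ 11 (mod 23), s ≡ 19. Hence t ≡ 5 + 136·19 = 2589 (mod 3128).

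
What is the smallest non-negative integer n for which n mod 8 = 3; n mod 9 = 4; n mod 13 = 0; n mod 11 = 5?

5395

The moduli are pairwise coprime; M = 8·9·13·11 = 10296.
M/8 = 1287; 1287 ≡ 7 (mod 8); 7·7 ≡ 1, so inverse 7.
M/9 = 1144; 1144 ≡ 1 (mod 9), inverse 1.
M/13 = 792; 792 ≡ 12 (mod 13); 12·12 ≡ 1, so inverse 12.
M/11 = 936; 936 ≡ 1 (mod 11), inverse 1.
n ≡ 3·1287·7 + 4·1144·1 + 0·792·12 + 5·936·1 = 36283.
36283 mod 10296 = 5395.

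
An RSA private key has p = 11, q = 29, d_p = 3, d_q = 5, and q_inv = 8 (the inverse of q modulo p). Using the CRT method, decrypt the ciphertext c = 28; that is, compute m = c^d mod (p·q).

260

m₁ = c^(d_p) mod p: c ≡ 6 (mod 11), and 6^3 mod 11 = 7.
m₂ = c^(d_q) mod q: c ≡ 28 (mod 29), and 28^5 mod 29 = 28.
h = q_inv·(m₁ − m₂) mod p = 8·(7 − 28) mod 11 = 8.
m = m₂ + h·q = 28 + 8·29 = 260.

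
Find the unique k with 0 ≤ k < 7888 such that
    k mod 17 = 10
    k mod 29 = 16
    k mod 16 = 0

The moduli are pairwise coprime; N = 17·29·16 = 7888.
N/17 = 464; 464 ≡ 5 (mod 17); 5·7 ≡ 1, so inverse 7.
N/29 = 272; 272 ≡ 11 (mod 29); 11·8 ≡ 1, so inverse 8.
N/16 = 493; 493 ≡ 13 (mod 16); 13·5 ≡ 1, so inverse 5.
k ≡ 10·464·7 + 16·272·8 + 0·493·5 = 67296.
67296 mod 7888 = 4192.

4192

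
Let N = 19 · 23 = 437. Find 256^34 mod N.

118

Mod 19: 256 ≡ 9; by Fermat, exponent reduces to 34 mod 18 = 16; 9^16 ≡ 4 (mod 19).
Mod 23: 256 ≡ 3; by Fermat, exponent reduces to 34 mod 22 = 12; 3^12 ≡ 3 (mod 23).
Combine by CRT: x ≡ 4 (mod 19), x ≡ 3 (mod 23) ⇒ x ≡ 118 (mod 437).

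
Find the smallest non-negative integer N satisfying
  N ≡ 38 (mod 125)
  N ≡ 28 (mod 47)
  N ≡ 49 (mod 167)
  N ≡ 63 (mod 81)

31223538

The moduli are pairwise coprime; M = 125·47·167·81 = 79471125.
M/125 = 635769; 635769 ≡ 19 (mod 125); 19·79 ≡ 1, so inverse 79.
M/47 = 1690875; 1690875 ≡ 3 (mod 47); 3·16 ≡ 1, so inverse 16.
M/167 = 475875; 475875 ≡ 92 (mod 167); 92·118 ≡ 1, so inverse 118.
M/81 = 981125; 981125 ≡ 53 (mod 81); 53·26 ≡ 1, so inverse 26.
N ≡ 38·635769·79 + 28·1690875·16 + 49·475875·118 + 63·981125·26 = 7024682538.
7024682538 mod 79471125 = 31223538.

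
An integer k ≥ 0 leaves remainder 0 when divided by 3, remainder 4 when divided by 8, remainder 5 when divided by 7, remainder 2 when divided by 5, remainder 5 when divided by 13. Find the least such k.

The moduli are pairwise coprime; N = 3·8·7·5·13 = 10920.
N/3 = 3640; 3640 ≡ 1 (mod 3), inverse 1.
N/8 = 1365; 1365 ≡ 5 (mod 8); 5·5 ≡ 1, so inverse 5.
N/7 = 1560; 1560 ≡ 6 (mod 7); 6·6 ≡ 1, so inverse 6.
N/5 = 2184; 2184 ≡ 4 (mod 5); 4·4 ≡ 1, so inverse 4.
N/13 = 840; 840 ≡ 8 (mod 13); 8·5 ≡ 1, so inverse 5.
k ≡ 0·3640·1 + 4·1365·5 + 5·1560·6 + 2·2184·4 + 5·840·5 = 112572.
112572 mod 10920 = 3372.

3372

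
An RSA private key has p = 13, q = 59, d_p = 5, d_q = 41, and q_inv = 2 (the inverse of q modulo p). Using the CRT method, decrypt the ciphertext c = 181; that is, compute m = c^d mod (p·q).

m₁ = c^(d_p) mod p: c ≡ 12 (mod 13), and 12^5 mod 13 = 12.
m₂ = c^(d_q) mod q: c ≡ 4 (mod 59), and 4^41 mod 59 = 35.
h = q_inv·(m₁ − m₂) mod p = 2·(12 − 35) mod 13 = 6.
m = m₂ + h·q = 35 + 6·59 = 389.

389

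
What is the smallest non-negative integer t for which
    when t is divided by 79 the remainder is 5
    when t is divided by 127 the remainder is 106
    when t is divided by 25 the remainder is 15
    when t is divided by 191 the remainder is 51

33301665

The moduli are pairwise coprime; N = 79·127·25·191 = 47907575.
N/79 = 606425; 606425 ≡ 21 (mod 79); 21·64 ≡ 1, so inverse 64.
N/127 = 377225; 377225 ≡ 35 (mod 127); 35·98 ≡ 1, so inverse 98.
N/25 = 1916303; 1916303 ≡ 3 (mod 25); 3·17 ≡ 1, so inverse 17.
N/191 = 250825; 250825 ≡ 42 (mod 191); 42·141 ≡ 1, so inverse 141.
t ≡ 5·606425·64 + 106·377225·98 + 15·1916303·17 + 51·250825·141 = 6405009140.
6405009140 mod 47907575 = 33301665.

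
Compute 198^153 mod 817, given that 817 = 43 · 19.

Mod 43: 198 ≡ 26; by Fermat, exponent reduces to 153 mod 42 = 27; 26^27 ≡ 8 (mod 43).
Mod 19: 198 ≡ 8; by Fermat, exponent reduces to 153 mod 18 = 9; 8^9 ≡ 18 (mod 19).
Combine by CRT: x ≡ 8 (mod 43), x ≡ 18 (mod 19) ⇒ x ≡ 94 (mod 817).

94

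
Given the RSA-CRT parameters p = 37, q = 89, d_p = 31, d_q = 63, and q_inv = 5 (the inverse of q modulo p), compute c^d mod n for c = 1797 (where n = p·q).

m₁ = c^(d_p) mod p: c ≡ 21 (mod 37), and 21^31 mod 37 = 28.
m₂ = c^(d_q) mod q: c ≡ 17 (mod 89), and 17^63 mod 89 = 84.
h = q_inv·(m₁ − m₂) mod p = 5·(28 − 84) mod 37 = 16.
m = m₂ + h·q = 84 + 16·89 = 1508.

1508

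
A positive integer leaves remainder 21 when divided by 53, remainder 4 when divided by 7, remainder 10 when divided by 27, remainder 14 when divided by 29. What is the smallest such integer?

The moduli are pairwise coprime; M = 53·7·27·29 = 290493.
M/53 = 5481; 5481 ≡ 22 (mod 53); 22·41 ≡ 1, so inverse 41.
M/7 = 41499; 41499 ≡ 3 (mod 7); 3·5 ≡ 1, so inverse 5.
M/27 = 10759; 10759 ≡ 13 (mod 27); 13·25 ≡ 1, so inverse 25.
M/29 = 10017; 10017 ≡ 12 (mod 29); 12·17 ≡ 1, so inverse 17.
n ≡ 21·5481·41 + 4·41499·5 + 10·10759·25 + 14·10017·17 = 10622917.
10622917 mod 290493 = 165169.

165169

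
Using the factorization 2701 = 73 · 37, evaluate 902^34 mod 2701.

2432

Mod 73: 902 ≡ 26; 26^34 ≡ 23 (mod 73).
Mod 37: 902 ≡ 14; 14^34 ≡ 27 (mod 37).
Combine by CRT: x ≡ 23 (mod 73), x ≡ 27 (mod 37) ⇒ x ≡ 2432 (mod 2701).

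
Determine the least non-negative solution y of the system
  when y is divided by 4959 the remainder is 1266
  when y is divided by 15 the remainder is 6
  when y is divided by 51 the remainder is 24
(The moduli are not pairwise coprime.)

373191

gcd(4959, 15) = 3 and 3 | (6 − 1266), so the pair is consistent; merging gives y ≡ 1266 (mod 24795), where 24795 = lcm(4959, 15).
gcd(24795, 51) = 3 and 3 | (24 − 1266), so the pair is consistent; merging gives y ≡ 373191 (mod 421515), where 421515 = lcm(24795, 51).
The solution is unique modulo lcm(4959, 15, 51) = 421515.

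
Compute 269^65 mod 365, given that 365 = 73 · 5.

244

Mod 73: 269 ≡ 50; 50^65 ≡ 25 (mod 73).
Mod 5: 269 ≡ 4; by Fermat, exponent reduces to 65 mod 4 = 1; 4^1 ≡ 4 (mod 5).
Combine by CRT: x ≡ 25 (mod 73), x ≡ 4 (mod 5) ⇒ x ≡ 244 (mod 365).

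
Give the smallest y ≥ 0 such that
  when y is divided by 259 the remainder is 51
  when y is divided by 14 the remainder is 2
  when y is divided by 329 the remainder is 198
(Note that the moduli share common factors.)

Combine the congruences pairwise.
gcd(259, 14) = 7 and 7 | (2 − 51), so the pair is consistent; merging gives y ≡ 310 (mod 518), where 518 = lcm(259, 14).
gcd(518, 329) = 7 and 7 | (198 − 310), so the pair is consistent; merging gives y ≡ 15332 (mod 24346), where 24346 = lcm(518, 329).
The solution is unique modulo lcm(259, 14, 329) = 24346.

15332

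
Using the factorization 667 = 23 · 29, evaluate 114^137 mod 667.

Mod 23: 114 ≡ 22; by Fermat, exponent reduces to 137 mod 22 = 5; 22^5 ≡ 22 (mod 23).
Mod 29: 114 ≡ 27; by Fermat, exponent reduces to 137 mod 28 = 25; 27^25 ≡ 18 (mod 29).
Combine by CRT: x ≡ 22 (mod 23), x ≡ 18 (mod 29) ⇒ x ≡ 482 (mod 667).

482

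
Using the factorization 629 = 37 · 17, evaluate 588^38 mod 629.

Mod 37: 588 ≡ 33; by Fermat, exponent reduces to 38 mod 36 = 2; 33^2 ≡ 16 (mod 37).
Mod 17: 588 ≡ 10; by Fermat, exponent reduces to 38 mod 16 = 6; 10^6 ≡ 9 (mod 17).
Combine by CRT: x ≡ 16 (mod 37), x ≡ 9 (mod 17) ⇒ x ≡ 349 (mod 629).

349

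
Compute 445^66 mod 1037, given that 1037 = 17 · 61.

Mod 17: 445 ≡ 3; by Fermat, exponent reduces to 66 mod 16 = 2; 3^2 ≡ 9 (mod 17).
Mod 61: 445 ≡ 18; by Fermat, exponent reduces to 66 mod 60 = 6; 18^6 ≡ 27 (mod 61).
Combine by CRT: x ≡ 9 (mod 17), x ≡ 27 (mod 61) ⇒ x ≡ 332 (mod 1037).

332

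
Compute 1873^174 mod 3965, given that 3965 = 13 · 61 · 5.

Mod 13: 1873 ≡ 1; by Fermat, exponent reduces to 174 mod 12 = 6; 1^6 ≡ 1 (mod 13).
Mod 61: 1873 ≡ 43; by Fermat, exponent reduces to 174 mod 60 = 54; 43^54 ≡ 52 (mod 61).
Mod 5: 1873 ≡ 3; by Fermat, exponent reduces to 174 mod 4 = 2; 3^2 ≡ 4 (mod 5).
Combine by CRT: x ≡ 1 (mod 13), x ≡ 52 (mod 61), x ≡ 4 (mod 5) ⇒ x ≡ 2614 (mod 3965).

2614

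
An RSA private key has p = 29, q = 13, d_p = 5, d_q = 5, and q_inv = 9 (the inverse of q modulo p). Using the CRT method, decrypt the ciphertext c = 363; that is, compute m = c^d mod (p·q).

m₁ = c^(d_p) mod p: c ≡ 15 (mod 29), and 15^5 mod 29 = 10.
m₂ = c^(d_q) mod q: c ≡ 12 (mod 13), and 12^5 mod 13 = 12.
h = q_inv·(m₁ − m₂) mod p = 9·(10 − 12) mod 29 = 11.
m = m₂ + h·q = 12 + 11·13 = 155.

155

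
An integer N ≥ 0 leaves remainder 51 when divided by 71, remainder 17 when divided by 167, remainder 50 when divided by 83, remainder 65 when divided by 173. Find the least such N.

35794630

From N ≡ 51 (mod 71) write N = 51 + 71t. Substituting into N ≡ 17 (mod 167) gives 71t ≡ 133 (mod 167), and since 71⁻¹ ≡ 40 (mod 167), t ≡ 143. Hence N ≡ 51 + 71·143 = 10204 (mod 11857).
From N ≡ 10204 (mod 11857) write N = 10204 + 11857t. Substituting into N ≡ 50 (mod 83) gives 11857t ≡ 55 (mod 83), and since 71⁻¹ ≡ 76 (mod 83), t ≡ 30. Hence N ≡ 10204 + 11857·30 = 365914 (mod 984131).
From N ≡ 365914 (mod 984131) write N = 365914 + 984131t. Substituting into N ≡ 65 (mod 173) gives 984131t ≡ 46 (mod 173), and since 107⁻¹ ≡ 76 (mod 173), t ≡ 36. Hence N ≡ 365914 + 984131·36 = 35794630 (mod 170254663).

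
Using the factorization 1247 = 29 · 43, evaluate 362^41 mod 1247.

872

Mod 29: 362 ≡ 14; by Fermat, exponent reduces to 41 mod 28 = 13; 14^13 ≡ 2 (mod 29).
Mod 43: 362 ≡ 18; 18^41 ≡ 12 (mod 43).
Combine by CRT: x ≡ 2 (mod 29), x ≡ 12 (mod 43) ⇒ x ≡ 872 (mod 1247).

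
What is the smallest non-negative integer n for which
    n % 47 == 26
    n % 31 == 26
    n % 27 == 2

The moduli are pairwise coprime; M = 47·31·27 = 39339.
M/47 = 837; 837 ≡ 38 (mod 47); 38·26 ≡ 1, so inverse 26.
M/31 = 1269; 1269 ≡ 29 (mod 31); 29·15 ≡ 1, so inverse 15.
M/27 = 1457; 1457 ≡ 26 (mod 27); 26·26 ≡ 1, so inverse 26.
n ≡ 26·837·26 + 26·1269·15 + 2·1457·26 = 1136486.
1136486 mod 39339 = 34994.

34994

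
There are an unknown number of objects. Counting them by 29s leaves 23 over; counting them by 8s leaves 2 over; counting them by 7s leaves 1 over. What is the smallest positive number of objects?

From N ≡ 23 (mod 29) write N = 23 + 29t. Substituting into N ≡ 2 (mod 8) gives 29t ≡ 3 (mod 8), and since 5⁻¹ ≡ 5 (mod 8), t ≡ 7. Hence N ≡ 23 + 29·7 = 226 (mod 232).
From N ≡ 226 (mod 232) write N = 226 + 232t. Substituting into N ≡ 1 (mod 7) gives 232t ≡ 6 (mod 7), and since 1⁻¹ ≡ 1 (mod 7), t ≡ 6. Hence N ≡ 226 + 232·6 = 1618 (mod 1624).

1618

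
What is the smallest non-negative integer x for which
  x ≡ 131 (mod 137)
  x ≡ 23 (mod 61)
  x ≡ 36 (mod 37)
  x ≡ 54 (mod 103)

16146540

The moduli are pairwise coprime; N = 137·61·37·103 = 31848527.
N/137 = 232471; 232471 ≡ 119 (mod 137); 119·38 ≡ 1, so inverse 38.
N/61 = 522107; 522107 ≡ 8 (mod 61); 8·23 ≡ 1, so inverse 23.
N/37 = 860771; 860771 ≡ 3 (mod 37); 3·25 ≡ 1, so inverse 25.
N/103 = 309209; 309209 ≡ 3 (mod 103); 3·69 ≡ 1, so inverse 69.
x ≡ 131·232471·38 + 23·522107·23 + 36·860771·25 + 54·309209·69 = 3360241875.
3360241875 mod 31848527 = 16146540.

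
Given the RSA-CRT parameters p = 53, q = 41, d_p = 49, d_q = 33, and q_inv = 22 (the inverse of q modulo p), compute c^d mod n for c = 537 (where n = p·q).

1130

m₁ = c^(d_p) mod p: c ≡ 7 (mod 53), and 7^49 mod 53 = 17.
m₂ = c^(d_q) mod q: c ≡ 4 (mod 41), and 4^33 mod 41 = 23.
h = q_inv·(m₁ − m₂) mod p = 22·(17 − 23) mod 53 = 27.
m = m₂ + h·q = 23 + 27·41 = 1130.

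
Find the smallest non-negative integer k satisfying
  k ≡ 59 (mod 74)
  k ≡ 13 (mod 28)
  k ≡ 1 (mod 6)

Combine the congruences pairwise.
gcd(74, 28) = 2 and 2 | (13 − 59), so the pair is consistent; merging gives k ≡ 1021 (mod 1036), where 1036 = lcm(74, 28).
gcd(1036, 6) = 2 and 2 | (1 − 1021), so the pair is consistent; merging gives k ≡ 1021 (mod 3108), where 3108 = lcm(1036, 6).
The solution is unique modulo lcm(74, 28, 6) = 3108.

1021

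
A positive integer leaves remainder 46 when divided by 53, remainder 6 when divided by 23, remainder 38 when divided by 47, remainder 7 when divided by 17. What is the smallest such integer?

From N ≡ 46 (mod 53) write N = 46 + 53t. Substituting into N ≡ 6 (mod 23) gives 53t ≡ 6 (mod 23), and since 7⁻¹ ≡ 10 (mod 23), t ≡ 14. Hence N ≡ 46 + 53·14 = 788 (mod 1219).
From N ≡ 788 (mod 1219) write N = 788 + 1219t. Substituting into N ≡ 38 (mod 47) gives 1219t ≡ 2 (mod 47), and since 44⁻¹ ≡ 31 (mod 47), t ≡ 15. Hence N ≡ 788 + 1219·15 = 19073 (mod 57293).
From N ≡ 19073 (mod 57293) write N = 19073 + 57293t. Substituting into N ≡ 7 (mod 17) gives 57293t ≡ 8 (mod 17), and since 3⁻¹ ≡ 6 (mod 17), t ≡ 14. Hence N ≡ 19073 + 57293·14 = 821175 (mod 973981).

821175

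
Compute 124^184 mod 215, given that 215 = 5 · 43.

126

Mod 5: 124 ≡ 4; since 4 | 184, by Fermat 4^184 ≡ 1 (mod 5).
Mod 43: 124 ≡ 38; by Fermat, exponent reduces to 184 mod 42 = 16; 38^16 ≡ 40 (mod 43).
Combine by CRT: x ≡ 1 (mod 5), x ≡ 40 (mod 43) ⇒ x ≡ 126 (mod 215).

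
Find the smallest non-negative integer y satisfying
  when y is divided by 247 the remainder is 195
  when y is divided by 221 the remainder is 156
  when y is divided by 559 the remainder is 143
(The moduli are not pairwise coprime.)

115297

gcd(247, 221) = 13 and 13 | (156 − 195), so the pair is consistent; merging gives y ≡ 1924 (mod 4199), where 4199 = lcm(247, 221).
gcd(4199, 559) = 13 and 13 | (143 − 1924), so the pair is consistent; merging gives y ≡ 115297 (mod 180557), where 180557 = lcm(4199, 559).
The solution is unique modulo lcm(247, 221, 559) = 180557.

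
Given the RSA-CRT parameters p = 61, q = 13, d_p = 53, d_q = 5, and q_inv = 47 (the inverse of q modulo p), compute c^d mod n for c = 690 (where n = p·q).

m₁ = c^(d_p) mod p: c ≡ 19 (mod 61), and 19^53 mod 61 = 46.
m₂ = c^(d_q) mod q: c ≡ 1 (mod 13), and 1^5 mod 13 = 1.
h = q_inv·(m₁ − m₂) mod p = 47·(46 − 1) mod 61 = 41.
m = m₂ + h·q = 1 + 41·13 = 534.

534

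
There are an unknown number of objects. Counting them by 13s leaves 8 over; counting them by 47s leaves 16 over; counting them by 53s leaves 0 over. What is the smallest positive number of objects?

1802

Combine the congruences pairwise.
From N ≡ 8 (mod 13) write N = 8 + 13t. Substituting into N ≡ 16 (mod 47) gives 13t ≡ 8 (mod 47), and since 13⁻¹ ≡ 29 (mod 47), t ≡ 44. Hence N ≡ 8 + 13·44 = 580 (mod 611).
From N ≡ 580 (mod 611) write N = 580 + 611t. Substituting into N ≡ 0 (mod 53) gives 611t ≡ 3 (mod 53), and since 28⁻¹ ≡ 36 (mod 53), t ≡ 2. Hence N ≡ 580 + 611·2 = 1802 (mod 32383).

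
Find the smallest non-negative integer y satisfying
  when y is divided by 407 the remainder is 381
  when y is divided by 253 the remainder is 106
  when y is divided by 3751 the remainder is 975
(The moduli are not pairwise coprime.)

gcd(407, 253) = 11 and 11 | (106 − 381), so the pair is consistent; merging gives y ≡ 5672 (mod 9361), where 9361 = lcm(407, 253).
gcd(9361, 3751) = 11 and 11 | (975 − 5672), so the pair is consistent; merging gives y ≡ 1606403 (mod 3192101), where 3192101 = lcm(9361, 3751).
The solution is unique modulo lcm(407, 253, 3751) = 3192101.

1606403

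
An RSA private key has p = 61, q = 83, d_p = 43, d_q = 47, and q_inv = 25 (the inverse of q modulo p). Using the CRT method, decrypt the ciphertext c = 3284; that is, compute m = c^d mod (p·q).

m₁ = c^(d_p) mod p: c ≡ 51 (mod 61), and 51^43 mod 61 = 31.
m₂ = c^(d_q) mod q: c ≡ 47 (mod 83), and 47^47 mod 83 = 66.
h = q_inv·(m₁ − m₂) mod p = 25·(31 − 66) mod 61 = 40.
m = m₂ + h·q = 66 + 40·83 = 3386.

3386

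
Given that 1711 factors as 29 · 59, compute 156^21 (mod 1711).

Mod 29: 156 ≡ 11; 11^21 ≡ 17 (mod 29).
Mod 59: 156 ≡ 38; 38^21 ≡ 10 (mod 59).
Combine by CRT: x ≡ 17 (mod 29), x ≡ 10 (mod 59) ⇒ x ≡ 423 (mod 1711).

423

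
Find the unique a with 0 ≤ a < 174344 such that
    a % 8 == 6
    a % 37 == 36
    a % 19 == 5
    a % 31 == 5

The moduli are pairwise coprime; N = 8·37·19·31 = 174344.
N/8 = 21793; 21793 ≡ 1 (mod 8), inverse 1.
N/37 = 4712; 4712 ≡ 13 (mod 37); 13·20 ≡ 1, so inverse 20.
N/19 = 9176; 9176 ≡ 18 (mod 19); 18·18 ≡ 1, so inverse 18.
N/31 = 5624; 5624 ≡ 13 (mod 31); 13·12 ≡ 1, so inverse 12.
a ≡ 6·21793·1 + 36·4712·20 + 5·9176·18 + 5·5624·12 = 4686678.
4686678 mod 174344 = 153734.

153734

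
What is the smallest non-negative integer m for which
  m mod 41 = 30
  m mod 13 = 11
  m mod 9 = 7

2572

The moduli are pairwise coprime; N = 41·13·9 = 4797.
N/41 = 117; 117 ≡ 35 (mod 41); 35·34 ≡ 1, so inverse 34.
N/13 = 369; 369 ≡ 5 (mod 13); 5·8 ≡ 1, so inverse 8.
N/9 = 533; 533 ≡ 2 (mod 9); 2·5 ≡ 1, so inverse 5.
m ≡ 30·117·34 + 11·369·8 + 7·533·5 = 170467.
170467 mod 4797 = 2572.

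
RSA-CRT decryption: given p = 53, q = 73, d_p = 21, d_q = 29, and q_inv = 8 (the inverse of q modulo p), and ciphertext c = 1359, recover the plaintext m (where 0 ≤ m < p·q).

3743

m₁ = c^(d_p) mod p: c ≡ 34 (mod 53), and 34^21 mod 53 = 33.
m₂ = c^(d_q) mod q: c ≡ 45 (mod 73), and 45^29 mod 73 = 20.
h = q_inv·(m₁ − m₂) mod p = 8·(33 − 20) mod 53 = 51.
m = m₂ + h·q = 20 + 51·73 = 3743.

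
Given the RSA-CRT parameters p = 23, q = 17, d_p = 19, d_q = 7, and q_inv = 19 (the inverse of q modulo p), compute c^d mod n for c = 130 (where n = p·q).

m₁ = c^(d_p) mod p: c ≡ 15 (mod 23), and 15^19 mod 23 = 19.
m₂ = c^(d_q) mod q: c ≡ 11 (mod 17), and 11^7 mod 17 = 3.
h = q_inv·(m₁ − m₂) mod p = 19·(19 − 3) mod 23 = 5.
m = m₂ + h·q = 3 + 5·17 = 88.

88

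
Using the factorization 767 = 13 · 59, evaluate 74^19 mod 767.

87

Mod 13: 74 ≡ 9; by Fermat, exponent reduces to 19 mod 12 = 7; 9^7 ≡ 9 (mod 13).
Mod 59: 74 ≡ 15; 15^19 ≡ 28 (mod 59).
Combine by CRT: x ≡ 9 (mod 13), x ≡ 28 (mod 59) ⇒ x ≡ 87 (mod 767).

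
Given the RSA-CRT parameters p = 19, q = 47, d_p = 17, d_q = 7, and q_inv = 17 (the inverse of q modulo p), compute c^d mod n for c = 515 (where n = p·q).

m₁ = c^(d_p) mod p: c ≡ 2 (mod 19), and 2^17 mod 19 = 10.
m₂ = c^(d_q) mod q: c ≡ 45 (mod 47), and 45^7 mod 47 = 13.
h = q_inv·(m₁ − m₂) mod p = 17·(10 − 13) mod 19 = 6.
m = m₂ + h·q = 13 + 6·47 = 295.

295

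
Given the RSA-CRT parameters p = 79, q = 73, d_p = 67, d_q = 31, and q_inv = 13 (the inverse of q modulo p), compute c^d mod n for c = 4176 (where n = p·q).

297

m₁ = c^(d_p) mod p: c ≡ 68 (mod 79), and 68^67 mod 79 = 60.
m₂ = c^(d_q) mod q: c ≡ 15 (mod 73), and 15^31 mod 73 = 5.
h = q_inv·(m₁ − m₂) mod p = 13·(60 − 5) mod 79 = 4.
m = m₂ + h·q = 5 + 4·73 = 297.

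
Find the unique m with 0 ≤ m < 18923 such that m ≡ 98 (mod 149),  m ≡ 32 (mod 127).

From m ≡ 98 (mod 149) write m = 98 + 149t. Substituting into m ≡ 32 (mod 127) gives 149t ≡ 61 (mod 127), and since 22⁻¹ ≡ 52 (mod 127), t ≡ 124. Hence m ≡ 98 + 149·124 = 18574 (mod 18923).

18574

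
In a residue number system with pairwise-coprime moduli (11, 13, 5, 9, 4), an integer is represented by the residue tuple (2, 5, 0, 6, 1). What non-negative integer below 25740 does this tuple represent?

Combine the congruences pairwise.
From x ≡ 2 (mod 11) write x = 2 + 11t. Substituting into x ≡ 5 (mod 13) gives 11t ≡ 3 (mod 13), and since 11⁻¹ ≡ 6 (mod 13), t ≡ 5. Hence x ≡ 2 + 11·5 = 57 (mod 143).
From x ≡ 57 (mod 143) write x = 57 + 143t. Substituting into x ≡ 0 (mod 5) gives 143t ≡ 3 (mod 5), and since 3⁻¹ ≡ 2 (mod 5), t ≡ 1. Hence x ≡ 57 + 143·1 = 200 (mod 715).
From x ≡ 200 (mod 715) write x = 200 + 715t. Substituting into x ≡ 6 (mod 9) gives 715t ≡ 4 (mod 9), and since 4⁻¹ ≡ 7 (mod 9), t ≡ 1. Hence x ≡ 200 + 715·1 = 915 (mod 6435).
From x ≡ 915 (mod 6435) write x = 915 + 6435t. Substituting into x ≡ 1 (mod 4) gives 6435t ≡ 2 (mod 4), and since 3⁻¹ ≡ 3 (mod 4), t ≡ 2. Hence x ≡ 915 + 6435·2 = 13785 (mod 25740).

13785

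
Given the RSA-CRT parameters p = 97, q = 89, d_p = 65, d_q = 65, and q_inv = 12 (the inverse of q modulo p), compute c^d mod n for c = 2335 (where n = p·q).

7993

m₁ = c^(d_p) mod p: c ≡ 7 (mod 97), and 7^65 mod 97 = 39.
m₂ = c^(d_q) mod q: c ≡ 21 (mod 89), and 21^65 mod 89 = 72.
h = q_inv·(m₁ − m₂) mod p = 12·(39 − 72) mod 97 = 89.
m = m₂ + h·q = 72 + 89·89 = 7993.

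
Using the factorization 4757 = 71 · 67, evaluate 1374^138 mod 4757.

1496

Mod 71: 1374 ≡ 25; by Fermat, exponent reduces to 138 mod 70 = 68; 25^68 ≡ 5 (mod 71).
Mod 67: 1374 ≡ 34; by Fermat, exponent reduces to 138 mod 66 = 6; 34^6 ≡ 22 (mod 67).
Combine by CRT: x ≡ 5 (mod 71), x ≡ 22 (mod 67) ⇒ x ≡ 1496 (mod 4757).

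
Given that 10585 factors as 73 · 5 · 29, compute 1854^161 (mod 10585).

Mod 73: 1854 ≡ 29; by Fermat, exponent reduces to 161 mod 72 = 17; 29^17 ≡ 62 (mod 73).
Mod 5: 1854 ≡ 4; by Fermat, exponent reduces to 161 mod 4 = 1; 4^1 ≡ 4 (mod 5).
Mod 29: 1854 ≡ 27; by Fermat, exponent reduces to 161 mod 28 = 21; 27^21 ≡ 12 (mod 29).
Combine by CRT: x ≡ 62 (mod 73), x ≡ 4 (mod 5), x ≡ 12 (mod 29) ⇒ x ≡ 5464 (mod 10585).

5464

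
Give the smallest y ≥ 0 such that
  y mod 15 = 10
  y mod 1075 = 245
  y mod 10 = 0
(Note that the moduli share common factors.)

5620

Combine the congruences pairwise.
gcd(15, 1075) = 5 and 5 | (245 − 10), so the pair is consistent; merging gives y ≡ 2395 (mod 3225), where 3225 = lcm(15, 1075).
gcd(3225, 10) = 5 and 5 | (0 − 2395), so the pair is consistent; merging gives y ≡ 5620 (mod 6450), where 6450 = lcm(3225, 10).
The solution is unique modulo lcm(15, 1075, 10) = 6450.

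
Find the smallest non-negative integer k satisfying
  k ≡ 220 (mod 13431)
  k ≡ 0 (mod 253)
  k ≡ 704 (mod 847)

792649

gcd(13431, 253) = 11 and 11 | (0 − 220), so the pair is consistent; merging gives k ≡ 174823 (mod 308913), where 308913 = lcm(13431, 253).
gcd(308913, 847) = 121 and 121 | (704 − 174823), so the pair is consistent; merging gives k ≡ 792649 (mod 2162391), where 2162391 = lcm(308913, 847).
The solution is unique modulo lcm(13431, 253, 847) = 2162391.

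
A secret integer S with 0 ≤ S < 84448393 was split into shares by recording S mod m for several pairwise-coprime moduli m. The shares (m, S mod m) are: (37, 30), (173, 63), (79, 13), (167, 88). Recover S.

15953431

The moduli are pairwise coprime; N = 37·173·79·167 = 84448393.
N/37 = 2282389; 2282389 ≡ 7 (mod 37); 7·16 ≡ 1, so inverse 16.
N/173 = 488141; 488141 ≡ 108 (mod 173); 108·165 ≡ 1, so inverse 165.
N/79 = 1068967; 1068967 ≡ 18 (mod 79); 18·22 ≡ 1, so inverse 22.
N/167 = 505679; 505679 ≡ 3 (mod 167); 3·56 ≡ 1, so inverse 56.
S ≡ 30·2282389·16 + 63·488141·165 + 13·1068967·22 + 88·505679·56 = 8967483089.
8967483089 mod 84448393 = 15953431.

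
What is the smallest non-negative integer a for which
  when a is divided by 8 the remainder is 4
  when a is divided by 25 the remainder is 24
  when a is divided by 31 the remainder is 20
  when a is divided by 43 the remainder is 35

Combine the congruences pairwise.
From a ≡ 4 (mod 8) write a = 4 + 8t. Substituting into a ≡ 24 (mod 25) gives 8t ≡ 20 (mod 25), and since 8⁻¹ ≡ 22 (mod 25), t ≡ 15. Hence a ≡ 4 + 8·15 = 124 (mod 200).
From a ≡ 124 (mod 200) write a = 124 + 200t. Substituting into a ≡ 20 (mod 31) gives 200t ≡ 20 (mod 31), and since 14⁻¹ ≡ 20 (mod 31), t ≡ 28. Hence a ≡ 124 + 200·28 = 5724 (mod 6200).
From a ≡ 5724 (mod 6200) write a = 5724 + 6200t. Substituting into a ≡ 35 (mod 43) gives 6200t ≡ 30 (mod 43), and since 8⁻¹ ≡ 27 (mod 43), t ≡ 36. Hence a ≡ 5724 + 6200·36 = 228924 (mod 266600).

228924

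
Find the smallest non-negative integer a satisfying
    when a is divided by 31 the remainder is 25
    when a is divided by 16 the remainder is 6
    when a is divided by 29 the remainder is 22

13014

The moduli are pairwise coprime; N = 31·16·29 = 14384.
N/31 = 464; 464 ≡ 30 (mod 31); 30·30 ≡ 1, so inverse 30.
N/16 = 899; 899 ≡ 3 (mod 16); 3·11 ≡ 1, so inverse 11.
N/29 = 496; 496 ≡ 3 (mod 29); 3·10 ≡ 1, so inverse 10.
a ≡ 25·464·30 + 6·899·11 + 22·496·10 = 516454.
516454 mod 14384 = 13014.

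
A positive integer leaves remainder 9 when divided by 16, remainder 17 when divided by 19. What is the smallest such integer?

From m ≡ 9 (mod 16) write m = 9 + 16t. Substituting into m ≡ 17 (mod 19) gives 16t ≡ 8 (mod 19), and since 16⁻¹ ≡ 6 (mod 19), t ≡ 10. Hence m ≡ 9 + 16·10 = 169 (mod 304).

169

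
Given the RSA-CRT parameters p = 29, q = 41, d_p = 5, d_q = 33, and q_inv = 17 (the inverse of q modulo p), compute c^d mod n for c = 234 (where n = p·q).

m₁ = c^(d_p) mod p: c ≡ 2 (mod 29), and 2^5 mod 29 = 3.
m₂ = c^(d_q) mod q: c ≡ 29 (mod 41), and 29^33 mod 41 = 13.
h = q_inv·(m₁ − m₂) mod p = 17·(3 − 13) mod 29 = 4.
m = m₂ + h·q = 13 + 4·41 = 177.

177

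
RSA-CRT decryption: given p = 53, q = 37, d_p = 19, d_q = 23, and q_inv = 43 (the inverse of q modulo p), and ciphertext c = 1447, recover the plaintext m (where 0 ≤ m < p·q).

543

m₁ = c^(d_p) mod p: c ≡ 16 (mod 53), and 16^19 mod 53 = 13.
m₂ = c^(d_q) mod q: c ≡ 4 (mod 37), and 4^23 mod 37 = 25.
h = q_inv·(m₁ − m₂) mod p = 43·(13 − 25) mod 53 = 14.
m = m₂ + h·q = 25 + 14·37 = 543.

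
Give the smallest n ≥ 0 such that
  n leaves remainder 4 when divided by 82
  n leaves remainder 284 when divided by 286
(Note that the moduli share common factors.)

10008

Combine the congruences pairwise.
gcd(82, 286) = 2 and 2 | (284 − 4), so the pair is consistent; merging gives n ≡ 10008 (mod 11726), where 11726 = lcm(82, 286).
The solution is unique modulo lcm(82, 286) = 11726.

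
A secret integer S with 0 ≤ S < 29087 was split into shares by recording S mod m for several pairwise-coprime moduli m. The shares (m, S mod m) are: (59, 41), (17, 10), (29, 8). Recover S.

Combine the congruences pairwise.
From S ≡ 41 (mod 59) write S = 41 + 59t. Substituting into S ≡ 10 (mod 17) gives 59t ≡ 3 (mod 17), and since 8⁻¹ ≡ 15 (mod 17), t ≡ 11. Hence S ≡ 41 + 59·11 = 690 (mod 1003).
From S ≡ 690 (mod 1003) write S = 690 + 1003t. Substituting into S ≡ 8 (mod 29) gives 1003t ≡ 14 (mod 29), and since 17⁻¹ ≡ 12 (mod 29), t ≡ 23. Hence S ≡ 690 + 1003·23 = 23759 (mod 29087).

23759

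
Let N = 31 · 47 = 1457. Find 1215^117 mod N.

Mod 31: 1215 ≡ 6; by Fermat, exponent reduces to 117 mod 30 = 27; 6^27 ≡ 30 (mod 31).
Mod 47: 1215 ≡ 40; by Fermat, exponent reduces to 117 mod 46 = 25; 40^25 ≡ 45 (mod 47).
Combine by CRT: x ≡ 30 (mod 31), x ≡ 45 (mod 47) ⇒ x ≡ 92 (mod 1457).

92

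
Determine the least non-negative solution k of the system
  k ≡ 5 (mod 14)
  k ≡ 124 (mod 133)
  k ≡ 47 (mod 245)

gcd(14, 133) = 7 and 7 | (124 − 5), so the pair is consistent; merging gives k ≡ 257 (mod 266), where 266 = lcm(14, 133).
gcd(266, 245) = 7 and 7 | (47 − 257), so the pair is consistent; merging gives k ≡ 6907 (mod 9310), where 9310 = lcm(266, 245).
The solution is unique modulo lcm(14, 133, 245) = 9310.

6907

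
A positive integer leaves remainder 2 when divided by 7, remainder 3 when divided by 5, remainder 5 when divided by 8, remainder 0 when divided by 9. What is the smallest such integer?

The moduli are pairwise coprime; N = 7·5·8·9 = 2520.
N/7 = 360; 360 ≡ 3 (mod 7); 3·5 ≡ 1, so inverse 5.
N/5 = 504; 504 ≡ 4 (mod 5); 4·4 ≡ 1, so inverse 4.
N/8 = 315; 315 ≡ 3 (mod 8); 3·3 ≡ 1, so inverse 3.
N/9 = 280; 280 ≡ 1 (mod 9), inverse 1.
k ≡ 2·360·5 + 3·504·4 + 5·315·3 + 0·280·1 = 14373.
14373 mod 2520 = 1773.

1773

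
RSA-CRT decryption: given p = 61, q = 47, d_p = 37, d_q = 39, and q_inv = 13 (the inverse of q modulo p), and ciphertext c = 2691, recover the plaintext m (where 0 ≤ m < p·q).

2519

m₁ = c^(d_p) mod p: c ≡ 7 (mod 61), and 7^37 mod 61 = 18.
m₂ = c^(d_q) mod q: c ≡ 12 (mod 47), and 12^39 mod 47 = 28.
h = q_inv·(m₁ − m₂) mod p = 13·(18 − 28) mod 61 = 53.
m = m₂ + h·q = 28 + 53·47 = 2519.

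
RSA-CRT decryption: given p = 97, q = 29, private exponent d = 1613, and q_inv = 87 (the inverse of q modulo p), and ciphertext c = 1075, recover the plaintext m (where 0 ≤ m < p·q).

891

d_p = d mod (p−1) = 1613 mod 96 = 77; d_q = d mod (q−1) = 17.
m₁ = c^(d_p) mod p: c ≡ 8 (mod 97), and 8^77 mod 97 = 18.
m₂ = c^(d_q) mod q: c ≡ 2 (mod 29), and 2^17 mod 29 = 21.
h = q_inv·(m₁ − m₂) mod p = 87·(18 − 21) mod 97 = 30.
m = m₂ + h·q = 21 + 30·29 = 891.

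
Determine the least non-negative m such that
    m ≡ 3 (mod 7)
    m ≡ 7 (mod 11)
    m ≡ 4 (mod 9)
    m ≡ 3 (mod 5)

Combine the congruences pairwise.
From m ≡ 3 (mod 7) write m = 3 + 7t. Substituting into m ≡ 7 (mod 11) gives 7t ≡ 4 (mod 11), and since 7⁻¹ ≡ 8 (mod 11), t ≡ 10. Hence m ≡ 3 + 7·10 = 73 (mod 77).
From m ≡ 73 (mod 77) write m = 73 + 77t. Substituting into m ≡ 4 (mod 9) gives 77t ≡ 3 (mod 9), and since 5⁻¹ ≡ 2 (mod 9), t ≡ 6. Hence m ≡ 73 + 77·6 = 535 (mod 693).
From m ≡ 535 (mod 693) write m = 535 + 693t. Substituting into m ≡ 3 (mod 5) gives 693t ≡ 3 (mod 5), and since 3⁻¹ ≡ 2 (mod 5), t ≡ 1. Hence m ≡ 535 + 693·1 = 1228 (mod 3465).

1228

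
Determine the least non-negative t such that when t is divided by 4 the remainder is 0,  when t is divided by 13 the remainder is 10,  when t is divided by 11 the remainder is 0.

The moduli are pairwise coprime; N = 4·13·11 = 572.
N/4 = 143; 143 ≡ 3 (mod 4); 3·3 ≡ 1, so inverse 3.
N/13 = 44; 44 ≡ 5 (mod 13); 5·8 ≡ 1, so inverse 8.
N/11 = 52; 52 ≡ 8 (mod 11); 8·7 ≡ 1, so inverse 7.
t ≡ 0·143·3 + 10·44·8 + 0·52·7 = 3520.
3520 mod 572 = 88.

88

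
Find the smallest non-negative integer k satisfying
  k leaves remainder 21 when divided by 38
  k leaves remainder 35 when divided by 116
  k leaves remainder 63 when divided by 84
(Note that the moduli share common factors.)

45507

Combine the congruences pairwise.
gcd(38, 116) = 2 and 2 | (35 − 21), so the pair is consistent; merging gives k ≡ 1427 (mod 2204), where 2204 = lcm(38, 116).
gcd(2204, 84) = 4 and 4 | (63 − 1427), so the pair is consistent; merging gives k ≡ 45507 (mod 46284), where 46284 = lcm(2204, 84).
The solution is unique modulo lcm(38, 116, 84) = 46284.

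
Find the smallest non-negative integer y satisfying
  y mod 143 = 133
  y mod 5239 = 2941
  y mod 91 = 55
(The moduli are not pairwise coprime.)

170589

gcd(143, 5239) = 13 and 13 | (2941 − 133), so the pair is consistent; merging gives y ≡ 55331 (mod 57629), where 57629 = lcm(143, 5239).
gcd(57629, 91) = 13 and 13 | (55 − 55331), so the pair is consistent; merging gives y ≡ 170589 (mod 403403), where 403403 = lcm(57629, 91).
The solution is unique modulo lcm(143, 5239, 91) = 403403.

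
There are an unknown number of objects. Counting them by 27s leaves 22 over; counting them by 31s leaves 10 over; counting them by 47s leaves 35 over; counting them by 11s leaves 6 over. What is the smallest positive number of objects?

The moduli are pairwise coprime; M = 27·31·47·11 = 432729.
M/27 = 16027; 16027 ≡ 16 (mod 27); 16·22 ≡ 1, so inverse 22.
M/31 = 13959; 13959 ≡ 9 (mod 31); 9·7 ≡ 1, so inverse 7.
M/47 = 9207; 9207 ≡ 42 (mod 47); 42·28 ≡ 1, so inverse 28.
M/11 = 39339; 39339 ≡ 3 (mod 11); 3·4 ≡ 1, so inverse 4.
N ≡ 22·16027·22 + 10·13959·7 + 35·9207·28 + 6·39339·4 = 18701194.
18701194 mod 432729 = 93847.

93847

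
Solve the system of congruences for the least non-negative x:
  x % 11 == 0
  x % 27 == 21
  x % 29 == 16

2046

The moduli are pairwise coprime; N = 11·27·29 = 8613.
N/11 = 783; 783 ≡ 2 (mod 11); 2·6 ≡ 1, so inverse 6.
N/27 = 319; 319 ≡ 22 (mod 27); 22·16 ≡ 1, so inverse 16.
N/29 = 297; 297 ≡ 7 (mod 29); 7·25 ≡ 1, so inverse 25.
x ≡ 0·783·6 + 21·319·16 + 16·297·25 = 225984.
225984 mod 8613 = 2046.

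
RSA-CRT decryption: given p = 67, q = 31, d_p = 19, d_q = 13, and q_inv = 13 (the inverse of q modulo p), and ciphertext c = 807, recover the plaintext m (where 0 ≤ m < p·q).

1613

m₁ = c^(d_p) mod p: c ≡ 3 (mod 67), and 3^19 mod 67 = 5.
m₂ = c^(d_q) mod q: c ≡ 1 (mod 31), and 1^13 mod 31 = 1.
h = q_inv·(m₁ − m₂) mod p = 13·(5 − 1) mod 67 = 52.
m = m₂ + h·q = 1 + 52·31 = 1613.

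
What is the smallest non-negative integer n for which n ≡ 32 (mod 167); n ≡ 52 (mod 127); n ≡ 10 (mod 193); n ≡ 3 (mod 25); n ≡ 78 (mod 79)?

From n ≡ 32 (mod 167) write n = 32 + 167t. Substituting into n ≡ 52 (mod 127) gives 167t ≡ 20 (mod 127), and since 40⁻¹ ≡ 54 (mod 127), t ≡ 64. Hence n ≡ 32 + 167·64 = 10720 (mod 21209).
From n ≡ 10720 (mod 21209) write n = 10720 + 21209t. Substituting into n ≡ 10 (mod 193) gives 21209t ≡ 98 (mod 193), and since 172⁻¹ ≡ 147 (mod 193), t ≡ 124. Hence n ≡ 10720 + 21209·124 = 2640636 (mod 4093337).
From n ≡ 2640636 (mod 4093337) write n = 2640636 + 4093337t. Substituting into n ≡ 3 (mod 25) gives 4093337t ≡ 17 (mod 25), and since 12⁻¹ ≡ 23 (mod 25), t ≡ 16. Hence n ≡ 2640636 + 4093337·16 = 68134028 (mod 102333425).
From n ≡ 68134028 (mod 102333425) write n = 68134028 + 102333425t. Substituting into n ≡ 78 (mod 79) gives 102333425t ≡ 74 (mod 79), and since 64⁻¹ ≡ 21 (mod 79), t ≡ 53. Hence n ≡ 68134028 + 102333425·53 = 5491805553 (mod 8084340575).

5491805553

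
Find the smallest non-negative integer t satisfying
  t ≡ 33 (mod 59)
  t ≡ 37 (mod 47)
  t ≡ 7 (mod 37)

12069

The moduli are pairwise coprime; N = 59·47·37 = 102601.
N/59 = 1739; 1739 ≡ 28 (mod 59); 28·19 ≡ 1, so inverse 19.
N/47 = 2183; 2183 ≡ 21 (mod 47); 21·9 ≡ 1, so inverse 9.
N/37 = 2773; 2773 ≡ 35 (mod 37); 35·18 ≡ 1, so inverse 18.
t ≡ 33·1739·19 + 37·2183·9 + 7·2773·18 = 2166690.
2166690 mod 102601 = 12069.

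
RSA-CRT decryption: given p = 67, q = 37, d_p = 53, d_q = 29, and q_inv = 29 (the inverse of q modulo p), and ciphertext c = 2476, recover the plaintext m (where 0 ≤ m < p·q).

1489

m₁ = c^(d_p) mod p: c ≡ 64 (mod 67), and 64^53 mod 67 = 15.
m₂ = c^(d_q) mod q: c ≡ 34 (mod 37), and 34^29 mod 37 = 9.
h = q_inv·(m₁ − m₂) mod p = 29·(15 − 9) mod 67 = 40.
m = m₂ + h·q = 9 + 40·37 = 1489.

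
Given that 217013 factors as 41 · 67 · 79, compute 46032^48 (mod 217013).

Mod 41: 46032 ≡ 30; by Fermat, exponent reduces to 48 mod 40 = 8; 30^8 ≡ 16 (mod 41).
Mod 67: 46032 ≡ 3; 3^48 ≡ 14 (mod 67).
Mod 79: 46032 ≡ 54; 54^48 ≡ 64 (mod 79).
Combine by CRT: x ≡ 16 (mod 41), x ≡ 14 (mod 67), x ≡ 64 (mod 79) ⇒ x ≡ 127649 (mod 217013).

127649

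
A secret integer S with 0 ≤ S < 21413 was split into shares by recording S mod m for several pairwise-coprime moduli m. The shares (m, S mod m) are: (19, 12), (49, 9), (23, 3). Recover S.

From S ≡ 12 (mod 19) write S = 12 + 19t. Substituting into S ≡ 9 (mod 49) gives 19t ≡ 46 (mod 49), and since 19⁻¹ ≡ 31 (mod 49), t ≡ 5. Hence S ≡ 12 + 19·5 = 107 (mod 931).
From S ≡ 107 (mod 931) write S = 107 + 931t. Substituting into S ≡ 3 (mod 23) gives 931t ≡ 11 (mod 23), and since 11⁻¹ ≡ 21 (mod 23), t ≡ 1. Hence S ≡ 107 + 931·1 = 1038 (mod 21413).

1038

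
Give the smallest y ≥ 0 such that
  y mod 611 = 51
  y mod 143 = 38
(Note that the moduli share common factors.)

gcd(611, 143) = 13 and 13 | (38 − 51), so the pair is consistent; merging gives y ≡ 4328 (mod 6721), where 6721 = lcm(611, 143).
The solution is unique modulo lcm(611, 143) = 6721.

4328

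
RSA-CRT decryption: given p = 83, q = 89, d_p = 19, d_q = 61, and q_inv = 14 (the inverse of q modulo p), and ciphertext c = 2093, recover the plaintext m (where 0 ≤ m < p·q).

m₁ = c^(d_p) mod p: c ≡ 18 (mod 83), and 18^19 mod 83 = 76.
m₂ = c^(d_q) mod q: c ≡ 46 (mod 89), and 46^61 mod 89 = 75.
h = q_inv·(m₁ − m₂) mod p = 14·(76 − 75) mod 83 = 14.
m = m₂ + h·q = 75 + 14·89 = 1321.

1321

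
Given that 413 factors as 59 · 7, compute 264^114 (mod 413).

302

Mod 59: 264 ≡ 28; by Fermat, exponent reduces to 114 mod 58 = 56; 28^56 ≡ 7 (mod 59).
Mod 7: 264 ≡ 5; since 6 | 114, by Fermat 5^114 ≡ 1 (mod 7).
Combine by CRT: x ≡ 7 (mod 59), x ≡ 1 (mod 7) ⇒ x ≡ 302 (mod 413).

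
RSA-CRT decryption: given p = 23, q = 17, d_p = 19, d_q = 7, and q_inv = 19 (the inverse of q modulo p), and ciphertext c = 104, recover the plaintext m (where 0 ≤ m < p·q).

77

m₁ = c^(d_p) mod p: c ≡ 12 (mod 23), and 12^19 mod 23 = 8.
m₂ = c^(d_q) mod q: c ≡ 2 (mod 17), and 2^7 mod 17 = 9.
h = q_inv·(m₁ − m₂) mod p = 19·(8 − 9) mod 23 = 4.
m = m₂ + h·q = 9 + 4·17 = 77.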